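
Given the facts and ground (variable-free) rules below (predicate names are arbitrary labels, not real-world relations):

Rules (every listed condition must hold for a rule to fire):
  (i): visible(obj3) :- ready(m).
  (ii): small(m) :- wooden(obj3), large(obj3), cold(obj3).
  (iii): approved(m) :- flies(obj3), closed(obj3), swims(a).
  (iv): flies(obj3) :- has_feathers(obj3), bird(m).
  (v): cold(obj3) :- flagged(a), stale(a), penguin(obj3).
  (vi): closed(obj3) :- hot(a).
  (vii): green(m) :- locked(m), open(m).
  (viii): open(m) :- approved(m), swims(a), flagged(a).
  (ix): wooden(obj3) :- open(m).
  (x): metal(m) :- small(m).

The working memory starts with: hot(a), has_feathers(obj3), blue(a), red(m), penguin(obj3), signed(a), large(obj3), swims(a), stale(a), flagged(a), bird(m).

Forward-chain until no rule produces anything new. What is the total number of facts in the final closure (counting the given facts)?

Round 1: (iv) [flies(obj3) :- has_feathers(obj3), bird(m).]; (v) [cold(obj3) :- flagged(a), stale(a), penguin(obj3).]; (vi) [closed(obj3) :- hot(a).]. Adds flies(obj3), cold(obj3), closed(obj3).
Round 2: (iii) [approved(m) :- flies(obj3), closed(obj3), swims(a).]. Adds approved(m).
Round 3: (viii) [open(m) :- approved(m), swims(a), flagged(a).]. Adds open(m).
Round 4: (ix) [wooden(obj3) :- open(m).]. Adds wooden(obj3).
Round 5: (ii) [small(m) :- wooden(obj3), large(obj3), cold(obj3).]. Adds small(m).
Round 6: (x) [metal(m) :- small(m).]. Adds metal(m).
Closure: {approved(m), bird(m), blue(a), closed(obj3), cold(obj3), flagged(a), flies(obj3), has_feathers(obj3), hot(a), large(obj3), metal(m), open(m), penguin(obj3), red(m), signed(a), small(m), stale(a), swims(a), wooden(obj3)} — 19 facts.

19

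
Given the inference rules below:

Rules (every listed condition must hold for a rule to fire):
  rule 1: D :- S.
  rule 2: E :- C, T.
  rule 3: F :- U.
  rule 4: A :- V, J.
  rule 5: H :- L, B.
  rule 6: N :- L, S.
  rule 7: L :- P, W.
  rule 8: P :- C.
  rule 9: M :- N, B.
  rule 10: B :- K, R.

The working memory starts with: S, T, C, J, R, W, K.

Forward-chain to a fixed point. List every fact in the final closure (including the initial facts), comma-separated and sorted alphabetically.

B, C, D, E, H, J, K, L, M, N, P, R, S, T, W

Round 1 fires rule 1, rule 2, rule 8, rule 10, giving D, E, P, B.
Round 2 fires rule 7, giving L.
Round 3 fires rule 5, rule 6, giving H, N.
Round 4 fires rule 9, giving M.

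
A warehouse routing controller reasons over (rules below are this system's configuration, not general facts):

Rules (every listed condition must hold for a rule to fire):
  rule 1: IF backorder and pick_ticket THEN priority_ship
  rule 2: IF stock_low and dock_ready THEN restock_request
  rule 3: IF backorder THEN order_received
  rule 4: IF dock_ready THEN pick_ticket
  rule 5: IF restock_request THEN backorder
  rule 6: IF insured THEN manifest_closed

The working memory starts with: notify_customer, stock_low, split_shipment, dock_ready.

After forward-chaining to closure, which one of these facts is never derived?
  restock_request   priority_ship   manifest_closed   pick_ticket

Round 1 — rule 2, rule 4, derive restock_request, pick_ticket.
Round 2 — rule 5, derive backorder.
Round 3 — rule 1, rule 3, derive priority_ship, order_received.
Derived: restock_request (round 1), priority_ship (round 3), pick_ticket (round 1). manifest_closed never appears in any round.

manifest_closed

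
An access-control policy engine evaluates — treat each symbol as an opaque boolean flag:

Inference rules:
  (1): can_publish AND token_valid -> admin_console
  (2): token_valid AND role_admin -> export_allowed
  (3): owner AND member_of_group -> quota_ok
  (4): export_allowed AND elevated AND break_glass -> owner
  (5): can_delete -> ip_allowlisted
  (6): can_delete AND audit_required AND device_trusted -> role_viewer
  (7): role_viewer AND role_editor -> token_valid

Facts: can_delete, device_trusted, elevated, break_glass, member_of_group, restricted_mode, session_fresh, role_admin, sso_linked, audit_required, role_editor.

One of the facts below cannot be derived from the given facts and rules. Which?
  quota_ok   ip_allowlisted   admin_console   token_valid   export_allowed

[1] (5) [can_delete -> ip_allowlisted]; (6) [can_delete AND audit_required AND device_trusted -> role_viewer]. ⇒ new: ip_allowlisted, role_viewer.
[2] (7) [role_viewer AND role_editor -> token_valid]. ⇒ new: token_valid.
[3] (2) [token_valid AND role_admin -> export_allowed]. ⇒ new: export_allowed.
[4] (4) [export_allowed AND elevated AND break_glass -> owner]. ⇒ new: owner.
[5] (3) [owner AND member_of_group -> quota_ok]. ⇒ new: quota_ok.
Derived: token_valid (round 2), quota_ok (round 5), export_allowed (round 3), ip_allowlisted (round 1). admin_console never appears in any round.

admin_console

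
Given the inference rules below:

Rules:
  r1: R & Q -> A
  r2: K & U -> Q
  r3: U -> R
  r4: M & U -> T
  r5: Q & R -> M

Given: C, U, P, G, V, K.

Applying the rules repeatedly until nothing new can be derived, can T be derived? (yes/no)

yes

Round 1 fires r2, r3, giving Q, R.
Round 2 fires r1, r5, giving A, M.
Round 3 fires r4, giving T.
T appears in round 3, so it is derivable.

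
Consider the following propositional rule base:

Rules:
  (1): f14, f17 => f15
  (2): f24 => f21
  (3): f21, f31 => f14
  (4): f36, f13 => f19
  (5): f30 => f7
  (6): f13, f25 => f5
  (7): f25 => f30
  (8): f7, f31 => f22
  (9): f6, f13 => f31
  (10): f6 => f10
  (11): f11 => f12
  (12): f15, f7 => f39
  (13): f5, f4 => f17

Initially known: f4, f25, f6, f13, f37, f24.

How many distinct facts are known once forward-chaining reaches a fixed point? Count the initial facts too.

17

Round 1 fires (2), (6), (7), (9), (10), giving f21, f5, f30, f31, f10.
Round 2 fires (3), (5), (13), giving f14, f7, f17.
Round 3 fires (1), (8), giving f15, f22.
Round 4 fires (12), giving f39.
Closure: {f10, f13, f14, f15, f17, f21, f22, f24, f25, f30, f31, f37, f39, f4, f5, f6, f7} — 17 facts.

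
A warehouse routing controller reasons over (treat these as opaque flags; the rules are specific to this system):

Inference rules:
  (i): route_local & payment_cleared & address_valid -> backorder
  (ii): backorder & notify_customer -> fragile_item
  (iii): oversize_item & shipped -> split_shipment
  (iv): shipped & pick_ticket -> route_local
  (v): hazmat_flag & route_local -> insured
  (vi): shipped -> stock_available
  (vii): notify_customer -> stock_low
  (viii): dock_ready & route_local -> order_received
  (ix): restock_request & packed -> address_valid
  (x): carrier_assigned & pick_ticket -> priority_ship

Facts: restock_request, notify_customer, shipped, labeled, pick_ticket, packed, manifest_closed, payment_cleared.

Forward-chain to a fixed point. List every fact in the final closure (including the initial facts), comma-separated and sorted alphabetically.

Round 1: (iv) [shipped & pick_ticket -> route_local]; (vi) [shipped -> stock_available]; (vii) [notify_customer -> stock_low]; (ix) [restock_request & packed -> address_valid]. Adds route_local, stock_available, stock_low, address_valid.
Round 2: (i) [route_local & payment_cleared & address_valid -> backorder]. Adds backorder.
Round 3: (ii) [backorder & notify_customer -> fragile_item]. Adds fragile_item.

address_valid, backorder, fragile_item, labeled, manifest_closed, notify_customer, packed, payment_cleared, pick_ticket, restock_request, route_local, shipped, stock_available, stock_low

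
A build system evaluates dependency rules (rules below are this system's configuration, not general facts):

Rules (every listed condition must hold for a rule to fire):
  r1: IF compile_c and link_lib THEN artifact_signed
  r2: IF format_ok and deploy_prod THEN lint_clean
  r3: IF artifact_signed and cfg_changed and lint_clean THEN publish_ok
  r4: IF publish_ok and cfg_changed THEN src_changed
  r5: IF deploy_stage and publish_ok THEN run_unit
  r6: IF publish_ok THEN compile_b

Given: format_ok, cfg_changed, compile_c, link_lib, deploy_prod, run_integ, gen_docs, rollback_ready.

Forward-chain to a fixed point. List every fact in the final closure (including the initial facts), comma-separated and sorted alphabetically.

artifact_signed, cfg_changed, compile_b, compile_c, deploy_prod, format_ok, gen_docs, link_lib, lint_clean, publish_ok, rollback_ready, run_integ, src_changed

[1] r1 [IF compile_c and link_lib THEN artifact_signed]; r2 [IF format_ok and deploy_prod THEN lint_clean]. ⇒ new: artifact_signed, lint_clean.
[2] r3 [IF artifact_signed and cfg_changed and lint_clean THEN publish_ok]. ⇒ new: publish_ok.
[3] r4 [IF publish_ok and cfg_changed THEN src_changed]; r6 [IF publish_ok THEN compile_b]. ⇒ new: src_changed, compile_b.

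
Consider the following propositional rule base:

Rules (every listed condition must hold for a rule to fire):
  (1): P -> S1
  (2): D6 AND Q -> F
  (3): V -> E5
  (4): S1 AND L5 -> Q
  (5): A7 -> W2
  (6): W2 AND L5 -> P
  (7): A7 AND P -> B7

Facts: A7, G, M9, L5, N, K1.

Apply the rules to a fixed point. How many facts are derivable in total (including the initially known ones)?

Round 1: (5) [A7 -> W2]. Adds W2.
Round 2: (6) [W2 AND L5 -> P]. Adds P.
Round 3: (1) [P -> S1]; (7) [A7 AND P -> B7]. Adds S1, B7.
Round 4: (4) [S1 AND L5 -> Q]. Adds Q.
Closure: {A7, B7, G, K1, L5, M9, N, P, Q, S1, W2} — 11 facts.

11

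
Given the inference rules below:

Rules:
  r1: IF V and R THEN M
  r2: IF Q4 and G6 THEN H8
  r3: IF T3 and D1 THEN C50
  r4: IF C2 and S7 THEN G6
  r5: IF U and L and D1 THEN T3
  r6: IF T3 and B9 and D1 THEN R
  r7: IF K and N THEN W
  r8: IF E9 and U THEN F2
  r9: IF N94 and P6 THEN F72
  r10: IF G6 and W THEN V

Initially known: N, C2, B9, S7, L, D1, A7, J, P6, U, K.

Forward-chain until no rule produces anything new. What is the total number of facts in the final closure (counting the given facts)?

Round 1: r4 [IF C2 and S7 THEN G6]; r5 [IF U and L and D1 THEN T3]; r7 [IF K and N THEN W]. Adds G6, T3, W.
Round 2: r3 [IF T3 and D1 THEN C50]; r6 [IF T3 and B9 and D1 THEN R]; r10 [IF G6 and W THEN V]. Adds C50, R, V.
Round 3: r1 [IF V and R THEN M]. Adds M.
Closure: {A7, B9, C2, C50, D1, G6, J, K, L, M, N, P6, R, S7, T3, U, V, W} — 18 facts.

18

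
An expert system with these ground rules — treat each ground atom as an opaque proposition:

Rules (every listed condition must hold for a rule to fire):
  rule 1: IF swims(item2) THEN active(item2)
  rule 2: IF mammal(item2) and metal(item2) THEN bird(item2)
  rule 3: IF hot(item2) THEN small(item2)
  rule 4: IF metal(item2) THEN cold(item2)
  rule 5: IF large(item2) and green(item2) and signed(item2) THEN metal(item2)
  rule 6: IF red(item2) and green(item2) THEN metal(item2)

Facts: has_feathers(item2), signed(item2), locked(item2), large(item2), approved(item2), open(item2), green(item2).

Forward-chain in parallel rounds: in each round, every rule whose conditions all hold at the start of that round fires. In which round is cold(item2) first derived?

Round 1: rule 5 [IF large(item2) and green(item2) and signed(item2) THEN metal(item2)]. New: metal(item2).
Round 2: rule 4 [IF metal(item2) THEN cold(item2)]. New: cold(item2).
cold(item2) first appears in round 2.

2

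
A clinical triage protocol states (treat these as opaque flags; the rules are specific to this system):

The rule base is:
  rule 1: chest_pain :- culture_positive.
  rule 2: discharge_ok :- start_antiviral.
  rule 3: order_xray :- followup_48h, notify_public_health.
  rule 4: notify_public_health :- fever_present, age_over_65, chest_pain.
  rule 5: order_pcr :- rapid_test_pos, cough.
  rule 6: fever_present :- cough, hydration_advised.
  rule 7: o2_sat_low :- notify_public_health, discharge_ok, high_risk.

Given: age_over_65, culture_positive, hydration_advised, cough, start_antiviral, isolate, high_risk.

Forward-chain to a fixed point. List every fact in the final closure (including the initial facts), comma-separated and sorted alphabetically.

age_over_65, chest_pain, cough, culture_positive, discharge_ok, fever_present, high_risk, hydration_advised, isolate, notify_public_health, o2_sat_low, start_antiviral

Round 1: rule 1 [chest_pain :- culture_positive.]; rule 2 [discharge_ok :- start_antiviral.]; rule 6 [fever_present :- cough, hydration_advised.]. Adds chest_pain, discharge_ok, fever_present.
Round 2: rule 4 [notify_public_health :- fever_present, age_over_65, chest_pain.]. Adds notify_public_health.
Round 3: rule 7 [o2_sat_low :- notify_public_health, discharge_ok, high_risk.]. Adds o2_sat_low.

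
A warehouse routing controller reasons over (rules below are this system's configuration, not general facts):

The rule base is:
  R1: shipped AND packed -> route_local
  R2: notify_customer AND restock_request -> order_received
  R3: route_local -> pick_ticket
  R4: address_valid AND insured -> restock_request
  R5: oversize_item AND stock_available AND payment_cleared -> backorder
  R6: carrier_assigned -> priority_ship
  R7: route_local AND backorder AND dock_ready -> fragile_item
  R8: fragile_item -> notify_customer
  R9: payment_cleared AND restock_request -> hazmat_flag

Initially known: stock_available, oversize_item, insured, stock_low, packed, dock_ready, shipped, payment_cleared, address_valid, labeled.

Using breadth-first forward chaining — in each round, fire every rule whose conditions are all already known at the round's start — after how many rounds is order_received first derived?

4

Round 1 — R1, R4, R5, derive route_local, restock_request, backorder.
Round 2 — R3, R7, R9, derive pick_ticket, fragile_item, hazmat_flag.
Round 3 — R8, derive notify_customer.
Round 4 — R2, derive order_received.
order_received first appears in round 4.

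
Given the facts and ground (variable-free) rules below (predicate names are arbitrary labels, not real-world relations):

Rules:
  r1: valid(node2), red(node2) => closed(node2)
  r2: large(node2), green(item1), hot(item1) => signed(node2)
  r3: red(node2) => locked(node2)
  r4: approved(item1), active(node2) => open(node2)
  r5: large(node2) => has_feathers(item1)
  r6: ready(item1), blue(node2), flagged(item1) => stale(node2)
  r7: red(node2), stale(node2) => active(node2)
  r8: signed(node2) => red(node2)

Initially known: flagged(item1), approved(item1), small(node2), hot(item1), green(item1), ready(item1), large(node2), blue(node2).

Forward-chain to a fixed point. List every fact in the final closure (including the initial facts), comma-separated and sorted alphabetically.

Round 1: r2 [large(node2), green(item1), hot(item1) => signed(node2)]; r5 [large(node2) => has_feathers(item1)]; r6 [ready(item1), blue(node2), flagged(item1) => stale(node2)]. Adds signed(node2), has_feathers(item1), stale(node2).
Round 2: r8 [signed(node2) => red(node2)]. Adds red(node2).
Round 3: r3 [red(node2) => locked(node2)]; r7 [red(node2), stale(node2) => active(node2)]. Adds locked(node2), active(node2).
Round 4: r4 [approved(item1), active(node2) => open(node2)]. Adds open(node2).

active(node2), approved(item1), blue(node2), flagged(item1), green(item1), has_feathers(item1), hot(item1), large(node2), locked(node2), open(node2), ready(item1), red(node2), signed(node2), small(node2), stale(node2)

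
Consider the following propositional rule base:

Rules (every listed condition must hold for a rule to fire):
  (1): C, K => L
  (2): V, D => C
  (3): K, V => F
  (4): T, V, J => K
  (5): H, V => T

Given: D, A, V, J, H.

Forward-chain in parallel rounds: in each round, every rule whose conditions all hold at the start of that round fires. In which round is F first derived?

3

[1] (2) [V, D => C]; (5) [H, V => T]. ⇒ new: C, T.
[2] (4) [T, V, J => K]. ⇒ new: K.
[3] (1) [C, K => L]; (3) [K, V => F]. ⇒ new: L, F.
F first appears in round 3.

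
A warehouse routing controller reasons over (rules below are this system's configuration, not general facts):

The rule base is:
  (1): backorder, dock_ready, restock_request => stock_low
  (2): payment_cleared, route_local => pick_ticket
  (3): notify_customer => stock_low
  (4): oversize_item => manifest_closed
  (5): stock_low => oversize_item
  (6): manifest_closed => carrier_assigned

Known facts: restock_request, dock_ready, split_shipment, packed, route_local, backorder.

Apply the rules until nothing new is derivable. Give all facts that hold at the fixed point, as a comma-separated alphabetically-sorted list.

backorder, carrier_assigned, dock_ready, manifest_closed, oversize_item, packed, restock_request, route_local, split_shipment, stock_low

Round 1: (1) [backorder, dock_ready, restock_request => stock_low]. New: stock_low.
Round 2: (5) [stock_low => oversize_item]. New: oversize_item.
Round 3: (4) [oversize_item => manifest_closed]. New: manifest_closed.
Round 4: (6) [manifest_closed => carrier_assigned]. New: carrier_assigned.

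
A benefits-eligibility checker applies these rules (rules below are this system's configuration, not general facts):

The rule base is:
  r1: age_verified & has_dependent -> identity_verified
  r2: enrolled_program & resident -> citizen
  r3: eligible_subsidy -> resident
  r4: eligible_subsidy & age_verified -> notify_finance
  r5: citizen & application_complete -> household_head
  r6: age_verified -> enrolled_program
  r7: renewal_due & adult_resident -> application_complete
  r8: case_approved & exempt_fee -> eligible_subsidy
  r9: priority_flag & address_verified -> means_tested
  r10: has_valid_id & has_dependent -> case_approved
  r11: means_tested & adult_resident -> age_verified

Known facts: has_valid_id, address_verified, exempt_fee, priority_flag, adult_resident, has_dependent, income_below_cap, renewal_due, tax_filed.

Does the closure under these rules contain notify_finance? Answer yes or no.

yes

Round 1: r7 [renewal_due & adult_resident -> application_complete]; r9 [priority_flag & address_verified -> means_tested]; r10 [has_valid_id & has_dependent -> case_approved]. New: application_complete, means_tested, case_approved.
Round 2: r8 [case_approved & exempt_fee -> eligible_subsidy]; r11 [means_tested & adult_resident -> age_verified]. New: eligible_subsidy, age_verified.
Round 3: r1 [age_verified & has_dependent -> identity_verified]; r3 [eligible_subsidy -> resident]; r4 [eligible_subsidy & age_verified -> notify_finance]; r6 [age_verified -> enrolled_program]. New: identity_verified, resident, notify_finance, enrolled_program.
Round 4: r2 [enrolled_program & resident -> citizen]. New: citizen.
Round 5: r5 [citizen & application_complete -> household_head]. New: household_head.
notify_finance appears in round 3, so it is derivable.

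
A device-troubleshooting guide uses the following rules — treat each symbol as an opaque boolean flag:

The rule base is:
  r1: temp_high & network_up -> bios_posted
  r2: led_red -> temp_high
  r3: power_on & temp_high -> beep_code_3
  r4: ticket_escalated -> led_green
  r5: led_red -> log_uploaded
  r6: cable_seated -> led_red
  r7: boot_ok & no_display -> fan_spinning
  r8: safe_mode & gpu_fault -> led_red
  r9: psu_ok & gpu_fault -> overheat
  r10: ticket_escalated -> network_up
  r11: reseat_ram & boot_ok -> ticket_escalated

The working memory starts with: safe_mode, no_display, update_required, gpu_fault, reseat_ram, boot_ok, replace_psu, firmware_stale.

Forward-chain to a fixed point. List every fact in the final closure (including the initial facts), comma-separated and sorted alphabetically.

[1] r7 [boot_ok & no_display -> fan_spinning]; r8 [safe_mode & gpu_fault -> led_red]; r11 [reseat_ram & boot_ok -> ticket_escalated]. ⇒ new: fan_spinning, led_red, ticket_escalated.
[2] r2 [led_red -> temp_high]; r4 [ticket_escalated -> led_green]; r5 [led_red -> log_uploaded]; r10 [ticket_escalated -> network_up]. ⇒ new: temp_high, led_green, log_uploaded, network_up.
[3] r1 [temp_high & network_up -> bios_posted]. ⇒ new: bios_posted.

bios_posted, boot_ok, fan_spinning, firmware_stale, gpu_fault, led_green, led_red, log_uploaded, network_up, no_display, replace_psu, reseat_ram, safe_mode, temp_high, ticket_escalated, update_required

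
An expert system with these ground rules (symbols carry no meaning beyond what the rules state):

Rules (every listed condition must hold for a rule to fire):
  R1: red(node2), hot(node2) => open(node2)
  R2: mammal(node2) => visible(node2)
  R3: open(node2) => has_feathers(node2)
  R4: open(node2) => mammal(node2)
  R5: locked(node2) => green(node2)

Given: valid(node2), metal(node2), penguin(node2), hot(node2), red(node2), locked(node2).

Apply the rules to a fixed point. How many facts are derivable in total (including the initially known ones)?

11

Round 1 fires R1, R5, giving open(node2), green(node2).
Round 2 fires R3, R4, giving has_feathers(node2), mammal(node2).
Round 3 fires R2, giving visible(node2).
Closure: {green(node2), has_feathers(node2), hot(node2), locked(node2), mammal(node2), metal(node2), open(node2), penguin(node2), red(node2), valid(node2), visible(node2)} — 11 facts.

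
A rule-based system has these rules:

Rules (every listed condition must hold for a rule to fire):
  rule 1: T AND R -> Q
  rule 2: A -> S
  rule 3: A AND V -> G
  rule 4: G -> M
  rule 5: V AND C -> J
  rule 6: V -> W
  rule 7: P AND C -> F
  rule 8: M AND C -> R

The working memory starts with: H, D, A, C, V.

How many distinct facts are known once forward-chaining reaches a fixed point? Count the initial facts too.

[1] rule 2 [A -> S]; rule 3 [A AND V -> G]; rule 5 [V AND C -> J]; rule 6 [V -> W]. ⇒ new: S, G, J, W.
[2] rule 4 [G -> M]. ⇒ new: M.
[3] rule 8 [M AND C -> R]. ⇒ new: R.
Closure: {A, C, D, G, H, J, M, R, S, V, W} — 11 facts.

11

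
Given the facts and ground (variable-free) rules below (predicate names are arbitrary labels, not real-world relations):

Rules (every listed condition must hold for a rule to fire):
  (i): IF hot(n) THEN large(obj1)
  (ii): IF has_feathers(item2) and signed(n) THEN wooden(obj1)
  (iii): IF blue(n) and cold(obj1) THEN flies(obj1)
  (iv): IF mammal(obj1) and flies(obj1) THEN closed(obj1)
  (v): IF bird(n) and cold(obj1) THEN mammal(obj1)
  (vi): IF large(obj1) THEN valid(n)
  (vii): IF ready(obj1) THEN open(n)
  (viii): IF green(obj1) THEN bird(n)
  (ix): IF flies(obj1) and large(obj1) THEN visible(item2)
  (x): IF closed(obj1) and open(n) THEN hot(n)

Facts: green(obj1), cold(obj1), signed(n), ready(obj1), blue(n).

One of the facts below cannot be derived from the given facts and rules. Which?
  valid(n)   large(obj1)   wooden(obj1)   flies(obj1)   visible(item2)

Round 1: (iii) [IF blue(n) and cold(obj1) THEN flies(obj1)]; (vii) [IF ready(obj1) THEN open(n)]; (viii) [IF green(obj1) THEN bird(n)]. New: flies(obj1), open(n), bird(n).
Round 2: (v) [IF bird(n) and cold(obj1) THEN mammal(obj1)]. New: mammal(obj1).
Round 3: (iv) [IF mammal(obj1) and flies(obj1) THEN closed(obj1)]. New: closed(obj1).
Round 4: (x) [IF closed(obj1) and open(n) THEN hot(n)]. New: hot(n).
Round 5: (i) [IF hot(n) THEN large(obj1)]. New: large(obj1).
Round 6: (vi) [IF large(obj1) THEN valid(n)]; (ix) [IF flies(obj1) and large(obj1) THEN visible(item2)]. New: valid(n), visible(item2).
Derived: flies(obj1) (round 1), large(obj1) (round 5), valid(n) (round 6), visible(item2) (round 6). wooden(obj1) never appears in any round.

wooden(obj1)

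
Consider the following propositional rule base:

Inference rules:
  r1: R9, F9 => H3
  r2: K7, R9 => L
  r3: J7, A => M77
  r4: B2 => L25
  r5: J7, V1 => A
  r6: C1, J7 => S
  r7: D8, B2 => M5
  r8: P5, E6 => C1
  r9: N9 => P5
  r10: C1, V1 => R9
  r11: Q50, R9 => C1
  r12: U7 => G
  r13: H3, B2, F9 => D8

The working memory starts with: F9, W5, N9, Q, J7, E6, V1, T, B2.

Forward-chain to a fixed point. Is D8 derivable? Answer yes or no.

yes

Round 1: r4 [B2 => L25]; r5 [J7, V1 => A]; r9 [N9 => P5]. New: L25, A, P5.
Round 2: r3 [J7, A => M77]; r8 [P5, E6 => C1]. New: M77, C1.
Round 3: r6 [C1, J7 => S]; r10 [C1, V1 => R9]. New: S, R9.
Round 4: r1 [R9, F9 => H3]. New: H3.
Round 5: r13 [H3, B2, F9 => D8]. New: D8.
Round 6: r7 [D8, B2 => M5]. New: M5.
D8 appears in round 5, so it is derivable.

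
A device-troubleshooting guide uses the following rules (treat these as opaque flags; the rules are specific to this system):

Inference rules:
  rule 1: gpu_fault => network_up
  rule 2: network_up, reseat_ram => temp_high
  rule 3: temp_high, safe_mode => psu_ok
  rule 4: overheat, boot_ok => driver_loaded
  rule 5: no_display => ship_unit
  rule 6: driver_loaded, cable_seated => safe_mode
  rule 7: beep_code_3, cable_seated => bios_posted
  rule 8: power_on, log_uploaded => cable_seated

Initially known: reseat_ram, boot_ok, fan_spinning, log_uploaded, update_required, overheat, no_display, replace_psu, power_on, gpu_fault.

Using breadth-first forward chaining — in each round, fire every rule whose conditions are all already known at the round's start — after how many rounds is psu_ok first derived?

Round 1: rule 1 [gpu_fault => network_up]; rule 4 [overheat, boot_ok => driver_loaded]; rule 5 [no_display => ship_unit]; rule 8 [power_on, log_uploaded => cable_seated]. New: network_up, driver_loaded, ship_unit, cable_seated.
Round 2: rule 2 [network_up, reseat_ram => temp_high]; rule 6 [driver_loaded, cable_seated => safe_mode]. New: temp_high, safe_mode.
Round 3: rule 3 [temp_high, safe_mode => psu_ok]. New: psu_ok.
psu_ok first appears in round 3.

3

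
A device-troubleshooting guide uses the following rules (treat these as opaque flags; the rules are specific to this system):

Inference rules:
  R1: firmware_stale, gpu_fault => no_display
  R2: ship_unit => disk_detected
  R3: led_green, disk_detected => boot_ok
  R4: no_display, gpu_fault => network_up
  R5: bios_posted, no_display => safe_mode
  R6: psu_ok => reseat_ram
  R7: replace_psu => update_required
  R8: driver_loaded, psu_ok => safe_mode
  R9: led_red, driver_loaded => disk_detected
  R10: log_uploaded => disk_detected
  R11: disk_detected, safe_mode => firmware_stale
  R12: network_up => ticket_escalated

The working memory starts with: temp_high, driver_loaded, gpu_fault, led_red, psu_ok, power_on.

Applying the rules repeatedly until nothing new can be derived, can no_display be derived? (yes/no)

yes

[1] R6 [psu_ok => reseat_ram]; R8 [driver_loaded, psu_ok => safe_mode]; R9 [led_red, driver_loaded => disk_detected]. ⇒ new: reseat_ram, safe_mode, disk_detected.
[2] R11 [disk_detected, safe_mode => firmware_stale]. ⇒ new: firmware_stale.
[3] R1 [firmware_stale, gpu_fault => no_display]. ⇒ new: no_display.
[4] R4 [no_display, gpu_fault => network_up]. ⇒ new: network_up.
[5] R12 [network_up => ticket_escalated]. ⇒ new: ticket_escalated.
no_display appears in round 3, so it is derivable.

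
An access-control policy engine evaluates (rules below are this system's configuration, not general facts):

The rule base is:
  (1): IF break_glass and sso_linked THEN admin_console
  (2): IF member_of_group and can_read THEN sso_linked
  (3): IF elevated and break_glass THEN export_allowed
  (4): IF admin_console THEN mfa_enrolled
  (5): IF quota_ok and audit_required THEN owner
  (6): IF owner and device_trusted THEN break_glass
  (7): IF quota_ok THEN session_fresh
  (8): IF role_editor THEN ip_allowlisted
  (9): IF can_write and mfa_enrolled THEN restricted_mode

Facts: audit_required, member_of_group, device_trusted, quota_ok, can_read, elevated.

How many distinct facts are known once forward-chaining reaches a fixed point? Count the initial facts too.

Round 1 — (2), (5), (7), derive sso_linked, owner, session_fresh.
Round 2 — (6), derive break_glass.
Round 3 — (1), (3), derive admin_console, export_allowed.
Round 4 — (4), derive mfa_enrolled.
Closure: {admin_console, audit_required, break_glass, can_read, device_trusted, elevated, export_allowed, member_of_group, mfa_enrolled, owner, quota_ok, session_fresh, sso_linked} — 13 facts.

13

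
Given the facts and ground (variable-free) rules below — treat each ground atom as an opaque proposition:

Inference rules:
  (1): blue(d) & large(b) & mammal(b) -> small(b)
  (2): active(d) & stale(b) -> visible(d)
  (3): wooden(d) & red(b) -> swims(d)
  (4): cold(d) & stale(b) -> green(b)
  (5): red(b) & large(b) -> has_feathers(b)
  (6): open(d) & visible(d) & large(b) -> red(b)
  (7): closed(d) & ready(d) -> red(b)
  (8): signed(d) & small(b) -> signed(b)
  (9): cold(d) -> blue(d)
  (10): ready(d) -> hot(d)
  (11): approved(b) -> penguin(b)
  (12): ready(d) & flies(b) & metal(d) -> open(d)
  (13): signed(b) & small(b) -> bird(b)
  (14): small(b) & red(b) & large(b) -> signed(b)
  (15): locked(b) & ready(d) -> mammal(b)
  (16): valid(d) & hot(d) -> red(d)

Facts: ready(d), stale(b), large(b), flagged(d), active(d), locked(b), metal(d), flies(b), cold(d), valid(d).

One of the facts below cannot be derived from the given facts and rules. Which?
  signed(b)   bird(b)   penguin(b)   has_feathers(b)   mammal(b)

penguin(b)

[1] (2) [active(d) & stale(b) -> visible(d)]; (4) [cold(d) & stale(b) -> green(b)]; (9) [cold(d) -> blue(d)]; (10) [ready(d) -> hot(d)]; (12) [ready(d) & flies(b) & metal(d) -> open(d)]; (15) [locked(b) & ready(d) -> mammal(b)]. ⇒ new: visible(d), green(b), blue(d), hot(d), open(d), mammal(b).
[2] (1) [blue(d) & large(b) & mammal(b) -> small(b)]; (6) [open(d) & visible(d) & large(b) -> red(b)]; (16) [valid(d) & hot(d) -> red(d)]. ⇒ new: small(b), red(b), red(d).
[3] (5) [red(b) & large(b) -> has_feathers(b)]; (14) [small(b) & red(b) & large(b) -> signed(b)]. ⇒ new: has_feathers(b), signed(b).
[4] (13) [signed(b) & small(b) -> bird(b)]. ⇒ new: bird(b).
Derived: mammal(b) (round 1), signed(b) (round 3), bird(b) (round 4), has_feathers(b) (round 3). penguin(b) never appears in any round.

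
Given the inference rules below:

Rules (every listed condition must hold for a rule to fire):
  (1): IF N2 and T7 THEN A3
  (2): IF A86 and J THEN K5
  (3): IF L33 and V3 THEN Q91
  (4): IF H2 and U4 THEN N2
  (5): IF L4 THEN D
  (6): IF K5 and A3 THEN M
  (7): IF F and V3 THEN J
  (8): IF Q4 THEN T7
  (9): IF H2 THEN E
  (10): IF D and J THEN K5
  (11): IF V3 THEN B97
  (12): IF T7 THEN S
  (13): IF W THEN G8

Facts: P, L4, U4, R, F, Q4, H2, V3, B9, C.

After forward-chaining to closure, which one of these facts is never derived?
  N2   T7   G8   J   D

G8

Round 1: (4) [IF H2 and U4 THEN N2]; (5) [IF L4 THEN D]; (7) [IF F and V3 THEN J]; (8) [IF Q4 THEN T7]; (9) [IF H2 THEN E]; (11) [IF V3 THEN B97]. Adds N2, D, J, T7, E, B97.
Round 2: (1) [IF N2 and T7 THEN A3]; (10) [IF D and J THEN K5]; (12) [IF T7 THEN S]. Adds A3, K5, S.
Round 3: (6) [IF K5 and A3 THEN M]. Adds M.
Derived: T7 (round 1), J (round 1), N2 (round 1), D (round 1). G8 never appears in any round.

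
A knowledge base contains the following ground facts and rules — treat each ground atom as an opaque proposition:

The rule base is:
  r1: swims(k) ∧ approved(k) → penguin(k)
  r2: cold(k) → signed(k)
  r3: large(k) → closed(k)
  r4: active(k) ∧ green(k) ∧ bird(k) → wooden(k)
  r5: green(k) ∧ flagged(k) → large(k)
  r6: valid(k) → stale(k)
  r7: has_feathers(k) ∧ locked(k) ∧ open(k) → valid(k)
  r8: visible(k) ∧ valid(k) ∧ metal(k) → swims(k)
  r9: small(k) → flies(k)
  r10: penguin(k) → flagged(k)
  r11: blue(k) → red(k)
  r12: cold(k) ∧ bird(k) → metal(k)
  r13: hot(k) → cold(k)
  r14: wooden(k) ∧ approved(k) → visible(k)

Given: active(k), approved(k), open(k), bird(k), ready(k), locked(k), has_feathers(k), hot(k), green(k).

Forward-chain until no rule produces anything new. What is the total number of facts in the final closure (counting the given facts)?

Round 1: r4 [active(k) ∧ green(k) ∧ bird(k) → wooden(k)]; r7 [has_feathers(k) ∧ locked(k) ∧ open(k) → valid(k)]; r13 [hot(k) → cold(k)]. Adds wooden(k), valid(k), cold(k).
Round 2: r2 [cold(k) → signed(k)]; r6 [valid(k) → stale(k)]; r12 [cold(k) ∧ bird(k) → metal(k)]; r14 [wooden(k) ∧ approved(k) → visible(k)]. Adds signed(k), stale(k), metal(k), visible(k).
Round 3: r8 [visible(k) ∧ valid(k) ∧ metal(k) → swims(k)]. Adds swims(k).
Round 4: r1 [swims(k) ∧ approved(k) → penguin(k)]. Adds penguin(k).
Round 5: r10 [penguin(k) → flagged(k)]. Adds flagged(k).
Round 6: r5 [green(k) ∧ flagged(k) → large(k)]. Adds large(k).
Round 7: r3 [large(k) → closed(k)]. Adds closed(k).
Closure: {active(k), approved(k), bird(k), closed(k), cold(k), flagged(k), green(k), has_feathers(k), hot(k), large(k), locked(k), metal(k), open(k), penguin(k), ready(k), signed(k), stale(k), swims(k), valid(k), visible(k), wooden(k)} — 21 facts.

21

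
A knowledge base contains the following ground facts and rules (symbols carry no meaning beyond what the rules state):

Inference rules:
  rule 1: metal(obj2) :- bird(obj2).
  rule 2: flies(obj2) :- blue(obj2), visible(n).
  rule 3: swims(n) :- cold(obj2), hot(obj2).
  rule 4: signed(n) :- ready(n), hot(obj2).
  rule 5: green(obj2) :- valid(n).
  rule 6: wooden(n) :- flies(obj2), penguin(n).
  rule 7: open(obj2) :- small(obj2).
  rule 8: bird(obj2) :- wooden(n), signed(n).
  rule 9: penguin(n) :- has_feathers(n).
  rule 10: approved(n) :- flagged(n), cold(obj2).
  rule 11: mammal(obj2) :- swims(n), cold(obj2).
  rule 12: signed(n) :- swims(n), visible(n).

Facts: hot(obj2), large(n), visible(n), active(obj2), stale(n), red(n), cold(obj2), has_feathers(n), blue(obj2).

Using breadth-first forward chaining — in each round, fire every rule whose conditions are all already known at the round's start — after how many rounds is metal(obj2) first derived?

4

Round 1: rule 2 [flies(obj2) :- blue(obj2), visible(n).]; rule 3 [swims(n) :- cold(obj2), hot(obj2).]; rule 9 [penguin(n) :- has_feathers(n).]. New: flies(obj2), swims(n), penguin(n).
Round 2: rule 6 [wooden(n) :- flies(obj2), penguin(n).]; rule 11 [mammal(obj2) :- swims(n), cold(obj2).]; rule 12 [signed(n) :- swims(n), visible(n).]. New: wooden(n), mammal(obj2), signed(n).
Round 3: rule 8 [bird(obj2) :- wooden(n), signed(n).]. New: bird(obj2).
Round 4: rule 1 [metal(obj2) :- bird(obj2).]. New: metal(obj2).
metal(obj2) first appears in round 4.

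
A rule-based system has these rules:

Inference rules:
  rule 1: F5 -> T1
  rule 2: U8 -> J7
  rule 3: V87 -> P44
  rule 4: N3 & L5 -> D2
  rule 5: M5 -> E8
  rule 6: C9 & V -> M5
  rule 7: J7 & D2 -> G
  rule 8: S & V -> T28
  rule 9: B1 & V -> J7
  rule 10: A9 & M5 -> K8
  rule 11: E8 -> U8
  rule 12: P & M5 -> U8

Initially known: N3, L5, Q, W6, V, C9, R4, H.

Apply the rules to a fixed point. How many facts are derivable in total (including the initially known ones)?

14

Round 1 — rule 4, rule 6, derive D2, M5.
Round 2 — rule 5, derive E8.
Round 3 — rule 11, derive U8.
Round 4 — rule 2, derive J7.
Round 5 — rule 7, derive G.
Closure: {C9, D2, E8, G, H, J7, L5, M5, N3, Q, R4, U8, V, W6} — 14 facts.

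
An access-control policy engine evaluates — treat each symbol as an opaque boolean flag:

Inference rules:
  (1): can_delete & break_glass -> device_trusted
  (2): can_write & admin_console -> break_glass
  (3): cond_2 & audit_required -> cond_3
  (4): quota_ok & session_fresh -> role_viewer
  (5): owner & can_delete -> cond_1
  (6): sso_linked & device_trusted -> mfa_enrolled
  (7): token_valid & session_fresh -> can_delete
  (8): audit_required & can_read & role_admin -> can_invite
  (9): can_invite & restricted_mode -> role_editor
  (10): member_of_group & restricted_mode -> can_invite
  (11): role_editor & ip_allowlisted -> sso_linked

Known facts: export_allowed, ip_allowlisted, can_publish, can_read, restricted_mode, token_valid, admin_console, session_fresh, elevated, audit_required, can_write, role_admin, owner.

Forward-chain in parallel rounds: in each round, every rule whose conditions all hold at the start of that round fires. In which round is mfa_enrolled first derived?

Round 1 fires (2), (7), (8), giving break_glass, can_delete, can_invite.
Round 2 fires (1), (5), (9), giving device_trusted, cond_1, role_editor.
Round 3 fires (11), giving sso_linked.
Round 4 fires (6), giving mfa_enrolled.
mfa_enrolled first appears in round 4.

4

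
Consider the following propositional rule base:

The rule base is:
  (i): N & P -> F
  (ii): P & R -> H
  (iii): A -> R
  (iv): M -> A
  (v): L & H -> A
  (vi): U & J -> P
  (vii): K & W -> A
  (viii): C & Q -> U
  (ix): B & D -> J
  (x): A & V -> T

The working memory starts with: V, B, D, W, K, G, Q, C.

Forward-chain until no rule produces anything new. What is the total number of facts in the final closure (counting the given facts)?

Round 1: (vii) [K & W -> A]; (viii) [C & Q -> U]; (ix) [B & D -> J]. Adds A, U, J.
Round 2: (iii) [A -> R]; (vi) [U & J -> P]; (x) [A & V -> T]. Adds R, P, T.
Round 3: (ii) [P & R -> H]. Adds H.
Closure: {A, B, C, D, G, H, J, K, P, Q, R, T, U, V, W} — 15 facts.

15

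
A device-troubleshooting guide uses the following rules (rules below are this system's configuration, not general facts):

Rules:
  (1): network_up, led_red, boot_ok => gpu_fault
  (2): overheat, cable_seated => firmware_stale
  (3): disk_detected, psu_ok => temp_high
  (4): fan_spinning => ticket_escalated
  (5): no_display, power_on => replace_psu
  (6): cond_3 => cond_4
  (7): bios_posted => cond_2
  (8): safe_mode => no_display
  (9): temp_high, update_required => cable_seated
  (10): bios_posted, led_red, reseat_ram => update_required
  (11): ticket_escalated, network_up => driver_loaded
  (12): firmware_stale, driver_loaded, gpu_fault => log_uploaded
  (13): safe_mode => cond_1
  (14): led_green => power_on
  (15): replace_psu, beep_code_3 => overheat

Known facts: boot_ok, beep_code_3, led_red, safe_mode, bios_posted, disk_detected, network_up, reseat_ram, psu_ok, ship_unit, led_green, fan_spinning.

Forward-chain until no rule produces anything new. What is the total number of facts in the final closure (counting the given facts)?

Round 1 fires (1), (3), (4), (7), (8), (10), (13), (14), giving gpu_fault, temp_high, ticket_escalated, cond_2, no_display, update_required, cond_1, power_on.
Round 2 fires (5), (9), (11), giving replace_psu, cable_seated, driver_loaded.
Round 3 fires (15), giving overheat.
Round 4 fires (2), giving firmware_stale.
Round 5 fires (12), giving log_uploaded.
Closure: {beep_code_3, bios_posted, boot_ok, cable_seated, cond_1, cond_2, disk_detected, driver_loaded, fan_spinning, firmware_stale, gpu_fault, led_green, led_red, log_uploaded, network_up, no_display, overheat, power_on, psu_ok, replace_psu, reseat_ram, safe_mode, ship_unit, temp_high, ticket_escalated, update_required} — 26 facts.

26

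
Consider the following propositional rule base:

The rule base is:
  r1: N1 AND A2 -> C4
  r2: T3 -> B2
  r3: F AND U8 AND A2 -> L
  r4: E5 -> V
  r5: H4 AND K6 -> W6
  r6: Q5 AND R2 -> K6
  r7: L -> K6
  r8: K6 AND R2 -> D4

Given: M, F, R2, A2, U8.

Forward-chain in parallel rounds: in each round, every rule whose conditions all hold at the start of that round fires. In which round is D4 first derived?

Round 1 — r3, derive L.
Round 2 — r7, derive K6.
Round 3 — r8, derive D4.
D4 first appears in round 3.

3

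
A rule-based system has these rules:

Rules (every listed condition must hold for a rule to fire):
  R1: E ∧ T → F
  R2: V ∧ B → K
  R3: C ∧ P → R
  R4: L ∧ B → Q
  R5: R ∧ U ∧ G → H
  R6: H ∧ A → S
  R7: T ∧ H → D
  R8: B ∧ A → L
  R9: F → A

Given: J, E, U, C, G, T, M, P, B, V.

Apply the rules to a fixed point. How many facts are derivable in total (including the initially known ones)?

[1] R1 [E ∧ T → F]; R2 [V ∧ B → K]; R3 [C ∧ P → R]. ⇒ new: F, K, R.
[2] R5 [R ∧ U ∧ G → H]; R9 [F → A]. ⇒ new: H, A.
[3] R6 [H ∧ A → S]; R7 [T ∧ H → D]; R8 [B ∧ A → L]. ⇒ new: S, D, L.
[4] R4 [L ∧ B → Q]. ⇒ new: Q.
Closure: {A, B, C, D, E, F, G, H, J, K, L, M, P, Q, R, S, T, U, V} — 19 facts.

19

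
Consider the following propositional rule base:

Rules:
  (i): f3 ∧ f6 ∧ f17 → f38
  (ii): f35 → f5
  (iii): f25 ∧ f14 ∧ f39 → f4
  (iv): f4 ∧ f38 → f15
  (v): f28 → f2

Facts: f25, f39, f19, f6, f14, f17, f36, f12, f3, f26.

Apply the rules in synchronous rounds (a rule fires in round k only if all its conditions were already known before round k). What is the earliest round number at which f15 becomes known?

Round 1 fires (i), (iii), giving f38, f4.
Round 2 fires (iv), giving f15.
f15 first appears in round 2.

2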